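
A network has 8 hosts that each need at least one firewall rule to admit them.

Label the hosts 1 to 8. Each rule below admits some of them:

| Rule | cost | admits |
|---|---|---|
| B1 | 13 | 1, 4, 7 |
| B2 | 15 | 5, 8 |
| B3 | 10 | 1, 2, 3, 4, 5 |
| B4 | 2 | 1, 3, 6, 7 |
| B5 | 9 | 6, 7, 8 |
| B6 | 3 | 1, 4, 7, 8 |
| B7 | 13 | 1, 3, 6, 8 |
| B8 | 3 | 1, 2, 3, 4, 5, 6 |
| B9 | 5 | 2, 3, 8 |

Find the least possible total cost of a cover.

B6, B8 together cover every host (B6 ∪ B8 = {1, 2, 3, 4, 5, 6, 7, 8}); total cost 3 + 3 = 6.
The greedy pick B4, B8, B6 costs 8; no covering selection beats 6.

6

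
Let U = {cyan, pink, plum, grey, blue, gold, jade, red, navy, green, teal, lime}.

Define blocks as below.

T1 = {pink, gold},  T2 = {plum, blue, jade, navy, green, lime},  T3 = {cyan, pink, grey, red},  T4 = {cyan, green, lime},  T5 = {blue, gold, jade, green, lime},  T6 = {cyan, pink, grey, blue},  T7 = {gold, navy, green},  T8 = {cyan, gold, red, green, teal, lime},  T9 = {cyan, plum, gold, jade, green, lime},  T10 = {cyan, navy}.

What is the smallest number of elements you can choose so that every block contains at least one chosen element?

3

The 3 elements {cyan, gold, navy} hit every block.
No choice of 2 elements meets every block, so 3 is the minimum.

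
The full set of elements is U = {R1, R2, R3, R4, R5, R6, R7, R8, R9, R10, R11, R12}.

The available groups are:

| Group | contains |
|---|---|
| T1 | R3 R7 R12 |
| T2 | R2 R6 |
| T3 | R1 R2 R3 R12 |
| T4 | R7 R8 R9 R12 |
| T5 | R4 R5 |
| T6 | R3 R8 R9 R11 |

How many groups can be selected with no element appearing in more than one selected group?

3

T2, T4, T5 are pairwise disjoint (T2={R2,R6}; T4={R7,R8,R9,R12}; T5={R4,R5}).
Every remaining group overlaps one of these, and no 4 of the listed groups are pairwise disjoint, so 3 is the maximum.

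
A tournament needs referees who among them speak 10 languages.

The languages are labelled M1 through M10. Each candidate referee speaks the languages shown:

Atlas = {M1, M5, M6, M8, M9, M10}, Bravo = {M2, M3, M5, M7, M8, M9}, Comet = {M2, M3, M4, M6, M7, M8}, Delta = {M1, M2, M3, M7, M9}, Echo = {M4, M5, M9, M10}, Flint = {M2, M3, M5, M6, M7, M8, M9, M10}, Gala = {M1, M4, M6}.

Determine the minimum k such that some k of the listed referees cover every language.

Atlas and Comet together: Atlas ∪ Comet = {M1, M2, M3, M4, M5, M6, M7, M8, M9, M10} — every language is covered.
No single referee has all 10 languages (the largest, Flint, has 8), so 2 is optimal.

2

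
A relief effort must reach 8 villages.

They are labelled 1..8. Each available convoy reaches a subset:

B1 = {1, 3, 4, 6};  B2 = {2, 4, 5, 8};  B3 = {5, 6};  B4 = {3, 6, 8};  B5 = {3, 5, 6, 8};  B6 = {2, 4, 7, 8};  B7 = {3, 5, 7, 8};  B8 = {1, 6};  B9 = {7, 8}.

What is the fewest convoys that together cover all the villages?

3

B1 and B5 and B6 together: B1 ∪ B5 ∪ B6 = {1, 2, 3, 4, 5, 6, 7, 8} — every village is covered.
No 2 of the 9 convoys cover everything (all 36 combinations miss at least one village), so 3 is optimal.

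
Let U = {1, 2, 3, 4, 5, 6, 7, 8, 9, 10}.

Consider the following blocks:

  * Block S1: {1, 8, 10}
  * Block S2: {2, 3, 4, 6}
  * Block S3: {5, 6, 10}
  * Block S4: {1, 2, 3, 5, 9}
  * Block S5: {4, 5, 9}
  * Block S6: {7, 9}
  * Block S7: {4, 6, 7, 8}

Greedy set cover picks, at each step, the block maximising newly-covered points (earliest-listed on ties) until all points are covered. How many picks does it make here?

3

Greedy: pick S4 (covers 5 new) → pick S7 (covers 4 new) → pick S1 (covers 1 new). Total picks: 3.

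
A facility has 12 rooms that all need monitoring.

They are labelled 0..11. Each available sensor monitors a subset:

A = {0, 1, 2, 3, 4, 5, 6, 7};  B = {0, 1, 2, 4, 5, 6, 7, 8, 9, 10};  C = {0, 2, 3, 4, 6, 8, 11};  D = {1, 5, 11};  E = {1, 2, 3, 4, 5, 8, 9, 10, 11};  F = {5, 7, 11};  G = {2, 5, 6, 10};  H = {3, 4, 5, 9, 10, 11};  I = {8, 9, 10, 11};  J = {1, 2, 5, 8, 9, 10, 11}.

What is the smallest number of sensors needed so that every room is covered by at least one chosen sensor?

Take {B, C}. Their union is {0, 1, 2, 3, 4, 5, 6, 7, 8, 9, 10, 11}, which is all 12 rooms.
No single sensor has all 12 rooms (the largest, B, has 10), so 2 is optimal.

2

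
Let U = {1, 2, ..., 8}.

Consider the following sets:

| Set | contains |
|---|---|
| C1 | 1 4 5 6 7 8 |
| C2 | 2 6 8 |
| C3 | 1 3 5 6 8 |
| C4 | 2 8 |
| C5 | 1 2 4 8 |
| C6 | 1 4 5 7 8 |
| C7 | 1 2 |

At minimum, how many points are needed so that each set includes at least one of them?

Take H = {1, 2}. Each listed set contains at least one of these, so H is a hitting set of size 2.
No single point lies in every set, so at least 2 are needed and 2 is optimal.

2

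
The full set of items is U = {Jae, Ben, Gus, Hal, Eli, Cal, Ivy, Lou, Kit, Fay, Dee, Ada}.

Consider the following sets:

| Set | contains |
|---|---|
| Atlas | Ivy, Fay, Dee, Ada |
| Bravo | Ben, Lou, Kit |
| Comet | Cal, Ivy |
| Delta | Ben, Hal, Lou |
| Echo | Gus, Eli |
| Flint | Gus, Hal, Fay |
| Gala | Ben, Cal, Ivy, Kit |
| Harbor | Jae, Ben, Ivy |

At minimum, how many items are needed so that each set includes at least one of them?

3

The 3 items {Gus, Ivy, Lou} hit every set.
The sets Atlas, Delta, Echo are pairwise disjoint, so any hitting set needs a separate item for each — at least 3. Hence 3 is optimal.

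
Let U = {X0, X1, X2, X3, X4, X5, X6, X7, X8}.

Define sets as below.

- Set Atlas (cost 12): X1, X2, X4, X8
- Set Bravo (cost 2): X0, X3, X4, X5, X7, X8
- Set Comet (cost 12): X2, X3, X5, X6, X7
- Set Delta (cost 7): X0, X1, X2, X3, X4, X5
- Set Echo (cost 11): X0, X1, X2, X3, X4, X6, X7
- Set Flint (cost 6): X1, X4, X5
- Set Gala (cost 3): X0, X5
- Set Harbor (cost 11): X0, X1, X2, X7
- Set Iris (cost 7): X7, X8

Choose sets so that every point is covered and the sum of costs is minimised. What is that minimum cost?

Bravo, Echo together cover every point (Bravo ∪ Echo = {X0, X1, X2, X3, X4, X5, X6, X7, X8}); total cost 2 + 11 = 13.
The greedy pick Bravo, Delta, Echo costs 20; no covering selection beats 13.

13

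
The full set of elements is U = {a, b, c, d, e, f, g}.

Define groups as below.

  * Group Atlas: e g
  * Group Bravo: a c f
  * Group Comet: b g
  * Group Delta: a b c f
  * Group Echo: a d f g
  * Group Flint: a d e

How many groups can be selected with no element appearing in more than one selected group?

2

Bravo, Comet are pairwise disjoint (Bravo={a,c,f}; Comet={b,g}).
Every remaining group overlaps one of these, and no 3 of the listed groups are pairwise disjoint, so 2 is the maximum.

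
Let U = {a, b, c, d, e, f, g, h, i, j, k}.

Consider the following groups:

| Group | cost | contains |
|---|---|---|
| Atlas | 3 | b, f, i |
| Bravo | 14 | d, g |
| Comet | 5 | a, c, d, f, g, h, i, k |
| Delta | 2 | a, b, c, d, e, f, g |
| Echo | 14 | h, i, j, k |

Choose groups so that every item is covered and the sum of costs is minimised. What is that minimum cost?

16

Delta, Echo together cover every item (Delta ∪ Echo = {a, b, c, d, e, f, g, h, i, j, k}); total cost 2 + 14 = 16.
The greedy pick Delta, Comet, Echo costs 21; no covering selection beats 16.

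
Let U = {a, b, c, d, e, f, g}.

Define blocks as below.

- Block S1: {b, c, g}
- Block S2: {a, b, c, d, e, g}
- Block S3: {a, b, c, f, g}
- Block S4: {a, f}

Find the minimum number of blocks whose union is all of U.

2

S2 and S3 together: S2 ∪ S3 = {a, b, c, d, e, f, g} — every element is covered.
No single block has all 7 elements (the largest, S2, has 6), so 2 is optimal.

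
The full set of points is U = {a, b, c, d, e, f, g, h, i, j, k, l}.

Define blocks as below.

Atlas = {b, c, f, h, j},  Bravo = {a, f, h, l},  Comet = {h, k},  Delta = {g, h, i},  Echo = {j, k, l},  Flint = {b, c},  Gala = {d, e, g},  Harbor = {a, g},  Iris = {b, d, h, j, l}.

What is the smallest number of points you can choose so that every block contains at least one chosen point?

4

T = {a, b, g, k} meets every block (each contains at least one member of T), and |T| = 4.
No choice of 3 points meets every block, so 4 is the minimum.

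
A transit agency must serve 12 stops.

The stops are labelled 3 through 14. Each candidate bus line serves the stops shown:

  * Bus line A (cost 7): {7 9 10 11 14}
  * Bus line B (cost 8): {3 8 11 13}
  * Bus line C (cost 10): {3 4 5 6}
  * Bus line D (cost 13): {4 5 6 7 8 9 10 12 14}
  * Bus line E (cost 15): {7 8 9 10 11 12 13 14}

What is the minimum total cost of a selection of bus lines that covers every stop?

B, D together cover every stop (B ∪ D = {3, 4, 5, 6, 7, 8, 9, 10, 11, 12, 13, 14}); total cost 8 + 13 = 21.
The greedy pick A, C, B, D costs 38; no covering selection beats 21.

21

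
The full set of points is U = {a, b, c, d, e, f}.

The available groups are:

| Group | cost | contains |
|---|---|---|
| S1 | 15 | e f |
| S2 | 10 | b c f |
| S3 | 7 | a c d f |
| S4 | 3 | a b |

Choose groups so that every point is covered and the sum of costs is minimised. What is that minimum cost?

S1, S3, S4 together cover every point (S1 ∪ S3 ∪ S4 = {a, b, c, d, e, f}); total cost 15 + 7 + 3 = 25.
No covering selection has total cost below 25.

25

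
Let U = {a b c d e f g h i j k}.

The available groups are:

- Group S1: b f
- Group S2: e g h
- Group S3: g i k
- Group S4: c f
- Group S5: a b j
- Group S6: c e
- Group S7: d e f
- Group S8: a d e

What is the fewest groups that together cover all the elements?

S2, S3, S4, S5, and S8 cover everything between them: the union {a, b, c, d, e, f, g, h, i, j, k} is all of U.
No 4 of the 8 groups cover everything (all 70 combinations miss at least one element), so 5 is optimal.

5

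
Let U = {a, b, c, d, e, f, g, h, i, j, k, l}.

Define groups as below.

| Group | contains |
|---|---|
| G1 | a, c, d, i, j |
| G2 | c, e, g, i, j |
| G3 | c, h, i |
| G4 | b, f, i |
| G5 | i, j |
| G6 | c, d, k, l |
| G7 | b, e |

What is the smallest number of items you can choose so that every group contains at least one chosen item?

Take T = {b, c, j}. Each listed group contains at least one of these, so T is a hitting set of size 3.
The groups G5, G6, G7 are pairwise disjoint, so any hitting set needs a separate item for each — at least 3. Hence 3 is optimal.

3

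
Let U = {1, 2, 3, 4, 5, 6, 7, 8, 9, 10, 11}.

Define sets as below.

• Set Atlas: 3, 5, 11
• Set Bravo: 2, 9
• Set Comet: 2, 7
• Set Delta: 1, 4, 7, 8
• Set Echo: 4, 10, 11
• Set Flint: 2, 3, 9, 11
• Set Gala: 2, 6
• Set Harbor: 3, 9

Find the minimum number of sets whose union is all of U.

5

Take {Atlas, Delta, Echo, Gala, Harbor}. Their union is {1, 2, 3, 4, 5, 6, 7, 8, 9, 10, 11}, which is all 11 elements.
No 4 of the 8 sets cover everything (all 70 combinations miss at least one element), so 5 is optimal.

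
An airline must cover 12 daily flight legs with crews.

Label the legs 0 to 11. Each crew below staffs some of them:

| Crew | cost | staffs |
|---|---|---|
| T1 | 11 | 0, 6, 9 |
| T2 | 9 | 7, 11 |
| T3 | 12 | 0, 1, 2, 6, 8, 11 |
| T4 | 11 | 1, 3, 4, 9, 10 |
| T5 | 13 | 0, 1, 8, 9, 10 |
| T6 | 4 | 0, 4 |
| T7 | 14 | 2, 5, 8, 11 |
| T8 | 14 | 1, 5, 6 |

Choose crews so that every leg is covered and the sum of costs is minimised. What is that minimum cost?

T1, T2, T4, T7 together cover every leg (T1 ∪ T2 ∪ T4 ∪ T7 = {0, 1, 2, 3, 4, 5, 6, 7, 8, 9, 10, 11}); total cost 11 + 9 + 11 + 14 = 45.
The greedy pick T3, T4, T2, T7 costs 46; no covering selection beats 45.

45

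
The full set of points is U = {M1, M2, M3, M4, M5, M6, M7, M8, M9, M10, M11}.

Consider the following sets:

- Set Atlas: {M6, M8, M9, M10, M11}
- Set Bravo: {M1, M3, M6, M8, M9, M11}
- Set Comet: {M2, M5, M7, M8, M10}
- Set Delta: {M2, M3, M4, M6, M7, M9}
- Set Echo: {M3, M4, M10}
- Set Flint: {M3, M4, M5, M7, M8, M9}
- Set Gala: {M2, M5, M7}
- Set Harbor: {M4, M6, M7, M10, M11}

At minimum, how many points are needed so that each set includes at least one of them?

3

The 3 points {M5, M6, M10} hit every set.
No choice of 2 points meets every set, so 3 is the minimum.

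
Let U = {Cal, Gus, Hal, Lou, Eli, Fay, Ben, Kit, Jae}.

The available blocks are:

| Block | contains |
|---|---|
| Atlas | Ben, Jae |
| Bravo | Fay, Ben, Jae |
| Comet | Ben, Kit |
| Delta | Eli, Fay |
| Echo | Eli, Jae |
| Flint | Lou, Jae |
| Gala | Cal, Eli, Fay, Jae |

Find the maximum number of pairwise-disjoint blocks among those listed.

Comet, Delta, Flint are pairwise disjoint (Comet={Ben,Kit}; Delta={Eli,Fay}; Flint={Lou,Jae}).
Every remaining block overlaps one of these, and no 4 of the listed blocks are pairwise disjoint, so 3 is the maximum.

3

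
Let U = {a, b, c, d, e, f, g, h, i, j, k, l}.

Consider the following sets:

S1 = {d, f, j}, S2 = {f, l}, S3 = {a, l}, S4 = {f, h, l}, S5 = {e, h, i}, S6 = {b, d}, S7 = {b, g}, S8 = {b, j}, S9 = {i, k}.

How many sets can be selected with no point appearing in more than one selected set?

S1, S3, S7, S9 are pairwise disjoint (S1={d,f,j}; S3={a,l}; S7={b,g}; S9={i,k}).
Every remaining set overlaps one of these, and no 5 of the listed sets are pairwise disjoint, so 4 is the maximum.

4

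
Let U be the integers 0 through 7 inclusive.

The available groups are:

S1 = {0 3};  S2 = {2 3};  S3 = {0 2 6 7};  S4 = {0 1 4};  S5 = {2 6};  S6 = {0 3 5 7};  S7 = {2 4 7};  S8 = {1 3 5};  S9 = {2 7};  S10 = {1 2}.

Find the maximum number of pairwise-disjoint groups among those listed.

S2, S4 are pairwise disjoint (S2={2,3}; S4={0,1,4}).
Every remaining group overlaps one of these, and no 3 of the listed groups are pairwise disjoint, so 2 is the maximum.

2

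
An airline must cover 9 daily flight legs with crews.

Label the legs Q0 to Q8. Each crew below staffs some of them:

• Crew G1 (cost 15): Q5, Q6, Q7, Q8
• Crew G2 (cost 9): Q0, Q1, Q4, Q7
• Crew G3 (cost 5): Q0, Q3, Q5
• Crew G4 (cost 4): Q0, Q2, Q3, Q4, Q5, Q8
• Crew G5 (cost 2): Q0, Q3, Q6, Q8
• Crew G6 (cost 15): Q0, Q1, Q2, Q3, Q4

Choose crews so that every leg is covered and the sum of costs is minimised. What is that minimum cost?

G2, G4, G5 together cover every leg (G2 ∪ G4 ∪ G5 = {Q0, Q1, Q2, Q3, Q4, Q5, Q6, Q7, Q8}); total cost 9 + 4 + 2 = 15.
No covering selection has total cost below 15.

15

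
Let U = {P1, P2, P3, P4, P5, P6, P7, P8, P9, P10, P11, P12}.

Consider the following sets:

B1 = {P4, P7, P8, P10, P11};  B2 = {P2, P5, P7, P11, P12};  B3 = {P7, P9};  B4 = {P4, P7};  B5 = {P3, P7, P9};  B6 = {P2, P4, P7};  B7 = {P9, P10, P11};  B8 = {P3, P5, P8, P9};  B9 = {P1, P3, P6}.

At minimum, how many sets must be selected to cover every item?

4

B1 and B2 and B8 and B9 together: B1 ∪ B2 ∪ B8 ∪ B9 = {P1, P2, P3, P4, P5, P6, P7, P8, P9, P10, P11, P12} — every item is covered.
Only B2 contains P12, so B2 is forced; the remaining 7 items need at least 3 more sets (each remaining set adds at most 3) — so at least 4 sets are needed, and 4 is optimal.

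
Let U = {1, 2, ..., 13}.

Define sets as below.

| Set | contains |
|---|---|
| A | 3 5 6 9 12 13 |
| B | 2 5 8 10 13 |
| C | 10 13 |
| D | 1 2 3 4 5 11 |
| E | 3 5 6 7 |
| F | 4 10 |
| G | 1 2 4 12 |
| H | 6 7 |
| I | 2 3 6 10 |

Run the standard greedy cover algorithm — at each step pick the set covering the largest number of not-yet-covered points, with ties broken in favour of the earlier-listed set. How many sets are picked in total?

4

Greedy: pick A (covers 6 new) → pick D (covers 4 new) → pick B (covers 2 new) → pick E (covers 1 new). Total picks: 4.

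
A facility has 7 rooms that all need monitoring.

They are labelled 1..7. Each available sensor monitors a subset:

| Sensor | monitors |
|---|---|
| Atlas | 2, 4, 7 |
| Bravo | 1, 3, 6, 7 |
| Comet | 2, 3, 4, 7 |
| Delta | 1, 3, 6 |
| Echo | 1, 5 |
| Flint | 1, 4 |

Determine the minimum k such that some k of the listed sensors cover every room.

3

Atlas and Delta and Echo together: Atlas ∪ Delta ∪ Echo = {1, 2, 3, 4, 5, 6, 7} — every room is covered.
Only Echo contains 5, so Echo is forced; the remaining 5 rooms need at least 2 more sensors (each remaining sensor adds at most 4) — so at least 3 sensors are needed, and 3 is optimal.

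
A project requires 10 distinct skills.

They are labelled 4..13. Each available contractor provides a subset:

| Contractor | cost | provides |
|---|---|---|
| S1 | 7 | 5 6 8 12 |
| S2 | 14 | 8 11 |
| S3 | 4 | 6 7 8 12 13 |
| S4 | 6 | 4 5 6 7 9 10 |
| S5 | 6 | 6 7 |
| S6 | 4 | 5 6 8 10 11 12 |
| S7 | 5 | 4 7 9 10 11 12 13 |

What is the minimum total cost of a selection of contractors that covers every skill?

S6, S7 together cover every skill (S6 ∪ S7 = {4, 5, 6, 7, 8, 9, 10, 11, 12, 13}); total cost 4 + 5 = 9.
No covering selection has total cost below 9.

9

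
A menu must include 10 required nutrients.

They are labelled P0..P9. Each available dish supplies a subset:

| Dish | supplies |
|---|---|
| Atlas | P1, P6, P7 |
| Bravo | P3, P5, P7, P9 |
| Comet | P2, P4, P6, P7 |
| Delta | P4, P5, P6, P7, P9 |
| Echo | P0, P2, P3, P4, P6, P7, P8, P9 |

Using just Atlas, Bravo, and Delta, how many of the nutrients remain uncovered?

Union of Atlas, Bravo, Delta = {P1, P3, P4, P5, P6, P7, P9}.
Not covered: P0, P2, P8 — 3 nutrients.

3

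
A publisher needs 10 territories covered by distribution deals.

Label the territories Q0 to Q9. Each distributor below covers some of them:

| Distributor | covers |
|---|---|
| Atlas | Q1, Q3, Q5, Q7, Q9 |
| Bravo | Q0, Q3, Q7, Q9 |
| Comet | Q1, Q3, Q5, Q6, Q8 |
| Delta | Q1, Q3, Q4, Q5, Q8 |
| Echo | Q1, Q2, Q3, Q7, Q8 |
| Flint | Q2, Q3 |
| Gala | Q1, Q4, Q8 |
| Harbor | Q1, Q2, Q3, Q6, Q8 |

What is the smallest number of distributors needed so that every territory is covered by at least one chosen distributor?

3

Take {Bravo, Delta, Harbor}. Their union is {Q0, Q1, Q2, Q3, Q4, Q5, Q6, Q7, Q8, Q9}, which is all 10 territories.
Only Bravo contains Q0, so Bravo is forced; the remaining 6 territories need at least 2 more distributors (each remaining distributor adds at most 4) — so at least 3 distributors are needed, and 3 is optimal.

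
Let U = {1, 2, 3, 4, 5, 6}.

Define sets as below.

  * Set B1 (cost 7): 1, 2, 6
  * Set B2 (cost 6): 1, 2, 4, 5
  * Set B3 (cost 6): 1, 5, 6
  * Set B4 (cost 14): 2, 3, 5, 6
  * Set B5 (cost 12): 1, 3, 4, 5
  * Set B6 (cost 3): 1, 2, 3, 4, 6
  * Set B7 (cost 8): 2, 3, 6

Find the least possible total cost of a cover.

B2, B6 together cover every point (B2 ∪ B6 = {1, 2, 3, 4, 5, 6}); total cost 6 + 3 = 9.
No covering selection has total cost below 9.

9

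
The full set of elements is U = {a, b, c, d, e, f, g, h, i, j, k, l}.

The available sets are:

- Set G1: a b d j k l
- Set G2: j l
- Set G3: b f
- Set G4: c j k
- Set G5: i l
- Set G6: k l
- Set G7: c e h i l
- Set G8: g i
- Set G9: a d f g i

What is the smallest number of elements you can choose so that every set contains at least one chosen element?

T = {f, g, j, l} meets every set (each contains at least one member of T), and |T| = 4.
No choice of 3 elements meets every set, so 4 is the minimum.

4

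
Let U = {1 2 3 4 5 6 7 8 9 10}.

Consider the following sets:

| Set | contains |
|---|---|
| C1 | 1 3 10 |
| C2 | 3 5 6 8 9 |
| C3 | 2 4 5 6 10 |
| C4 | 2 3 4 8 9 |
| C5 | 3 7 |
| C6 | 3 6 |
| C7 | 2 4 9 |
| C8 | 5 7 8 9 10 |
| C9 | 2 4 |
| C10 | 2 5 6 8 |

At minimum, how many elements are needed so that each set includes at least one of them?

Take H = {2, 3, 5}. Each listed set contains at least one of these, so H is a hitting set of size 3.
The sets C6, C8, C9 are pairwise disjoint, so any hitting set needs a separate element for each — at least 3. Hence 3 is optimal.

3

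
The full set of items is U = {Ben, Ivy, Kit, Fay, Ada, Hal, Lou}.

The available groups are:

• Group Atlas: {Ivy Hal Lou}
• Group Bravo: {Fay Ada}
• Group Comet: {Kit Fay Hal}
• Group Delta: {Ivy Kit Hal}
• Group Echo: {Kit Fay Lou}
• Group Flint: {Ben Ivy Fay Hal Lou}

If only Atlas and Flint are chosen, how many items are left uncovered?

Union of Atlas, Flint = {Ben, Ivy, Fay, Hal, Lou}.
Not covered: Kit, Ada — 2 items.

2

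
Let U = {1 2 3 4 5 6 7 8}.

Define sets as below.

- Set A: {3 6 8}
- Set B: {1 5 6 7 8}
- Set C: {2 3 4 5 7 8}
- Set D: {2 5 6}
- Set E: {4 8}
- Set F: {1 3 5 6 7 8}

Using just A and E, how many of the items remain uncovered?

Union of A, E = {3, 4, 6, 8}.
Not covered: 1, 2, 5, 7 — 4 items.

4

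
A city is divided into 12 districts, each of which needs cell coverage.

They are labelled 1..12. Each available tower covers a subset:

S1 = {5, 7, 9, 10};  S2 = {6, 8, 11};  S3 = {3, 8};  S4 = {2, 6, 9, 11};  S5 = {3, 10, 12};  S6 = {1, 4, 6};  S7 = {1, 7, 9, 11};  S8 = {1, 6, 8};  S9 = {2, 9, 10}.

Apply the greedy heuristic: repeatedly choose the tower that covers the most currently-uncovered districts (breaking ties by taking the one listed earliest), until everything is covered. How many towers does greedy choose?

5

Greedy: pick S1 (covers 4 new) → pick S2 (covers 3 new) → pick S5 (covers 2 new) → pick S6 (covers 2 new) → pick S4 (covers 1 new). Total picks: 5.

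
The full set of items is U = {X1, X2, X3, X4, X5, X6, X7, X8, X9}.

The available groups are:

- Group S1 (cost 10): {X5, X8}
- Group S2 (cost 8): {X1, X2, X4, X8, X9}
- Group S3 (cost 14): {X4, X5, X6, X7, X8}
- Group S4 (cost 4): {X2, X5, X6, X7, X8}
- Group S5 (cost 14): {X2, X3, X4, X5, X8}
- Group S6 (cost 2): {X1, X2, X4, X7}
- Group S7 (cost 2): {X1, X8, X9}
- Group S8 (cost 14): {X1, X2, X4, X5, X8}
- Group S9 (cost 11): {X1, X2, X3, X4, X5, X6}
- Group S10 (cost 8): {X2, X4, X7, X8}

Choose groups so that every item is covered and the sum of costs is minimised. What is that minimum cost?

15

S6, S7, S9 together cover every item (S6 ∪ S7 ∪ S9 = {X1, X2, X3, X4, X5, X6, X7, X8, X9}); total cost 2 + 2 + 11 = 15.
The greedy pick S6, S7, S4, S9 costs 19; no covering selection beats 15.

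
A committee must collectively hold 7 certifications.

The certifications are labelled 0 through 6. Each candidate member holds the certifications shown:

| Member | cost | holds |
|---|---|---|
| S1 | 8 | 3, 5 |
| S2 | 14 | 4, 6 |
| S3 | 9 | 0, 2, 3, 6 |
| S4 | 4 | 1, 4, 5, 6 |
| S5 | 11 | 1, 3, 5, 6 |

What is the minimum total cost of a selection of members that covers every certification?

S3, S4 together cover every certification (S3 ∪ S4 = {0, 1, 2, 3, 4, 5, 6}); total cost 9 + 4 = 13.
No covering selection has total cost below 13.

13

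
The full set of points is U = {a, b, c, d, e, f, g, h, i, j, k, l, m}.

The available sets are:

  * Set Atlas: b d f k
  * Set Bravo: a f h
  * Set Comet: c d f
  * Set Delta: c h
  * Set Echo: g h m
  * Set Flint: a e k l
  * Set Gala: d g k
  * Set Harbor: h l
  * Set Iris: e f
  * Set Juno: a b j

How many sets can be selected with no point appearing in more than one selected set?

Gala, Harbor, Iris, Juno are pairwise disjoint (Gala={d,g,k}; Harbor={h,l}; Iris={e,f}; Juno={a,b,j}).
Every remaining set overlaps one of these, and no 5 of the listed sets are pairwise disjoint, so 4 is the maximum.

4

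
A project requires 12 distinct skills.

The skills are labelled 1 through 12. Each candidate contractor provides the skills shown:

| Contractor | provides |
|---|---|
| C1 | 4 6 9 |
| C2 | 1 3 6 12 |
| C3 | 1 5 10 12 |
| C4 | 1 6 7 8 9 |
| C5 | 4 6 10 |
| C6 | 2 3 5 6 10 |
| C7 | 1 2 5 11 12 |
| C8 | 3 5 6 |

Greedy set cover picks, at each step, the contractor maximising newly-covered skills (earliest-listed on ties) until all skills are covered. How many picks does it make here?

4

Greedy: pick C4 (covers 5 new) → pick C6 (covers 4 new) → pick C7 (covers 2 new) → pick C1 (covers 1 new). Total picks: 4.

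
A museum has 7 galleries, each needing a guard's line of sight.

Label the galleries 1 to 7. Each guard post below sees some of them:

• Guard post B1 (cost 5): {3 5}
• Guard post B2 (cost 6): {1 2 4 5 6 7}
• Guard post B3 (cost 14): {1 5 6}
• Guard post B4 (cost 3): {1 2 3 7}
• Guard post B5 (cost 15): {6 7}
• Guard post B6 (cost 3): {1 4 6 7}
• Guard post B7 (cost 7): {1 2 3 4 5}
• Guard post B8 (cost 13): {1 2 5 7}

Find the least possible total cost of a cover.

B2, B4 together cover every gallery (B2 ∪ B4 = {1, 2, 3, 4, 5, 6, 7}); total cost 6 + 3 = 9.
The greedy pick B4, B6, B1 costs 11; no covering selection beats 9.

9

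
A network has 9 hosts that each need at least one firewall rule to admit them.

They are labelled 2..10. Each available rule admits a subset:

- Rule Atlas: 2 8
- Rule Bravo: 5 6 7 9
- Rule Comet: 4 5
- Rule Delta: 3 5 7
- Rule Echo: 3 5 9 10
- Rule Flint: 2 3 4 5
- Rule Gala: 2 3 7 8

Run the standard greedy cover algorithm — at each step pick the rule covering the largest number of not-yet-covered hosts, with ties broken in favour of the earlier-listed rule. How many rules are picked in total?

Greedy: pick Bravo (covers 4 new) → pick Flint (covers 3 new) → pick Atlas (covers 1 new) → pick Echo (covers 1 new). Total picks: 4.

4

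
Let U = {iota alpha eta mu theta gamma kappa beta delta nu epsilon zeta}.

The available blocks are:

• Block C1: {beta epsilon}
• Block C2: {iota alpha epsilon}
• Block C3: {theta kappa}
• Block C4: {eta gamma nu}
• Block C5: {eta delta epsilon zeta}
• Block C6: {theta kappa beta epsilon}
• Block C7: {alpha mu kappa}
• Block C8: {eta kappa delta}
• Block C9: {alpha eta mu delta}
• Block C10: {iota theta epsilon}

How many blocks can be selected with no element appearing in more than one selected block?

3

C1, C3, C4 are pairwise disjoint (C1={beta,epsilon}; C3={theta,kappa}; C4={eta,gamma,nu}).
Every remaining block overlaps one of these, and no 4 of the listed blocks are pairwise disjoint, so 3 is the maximum.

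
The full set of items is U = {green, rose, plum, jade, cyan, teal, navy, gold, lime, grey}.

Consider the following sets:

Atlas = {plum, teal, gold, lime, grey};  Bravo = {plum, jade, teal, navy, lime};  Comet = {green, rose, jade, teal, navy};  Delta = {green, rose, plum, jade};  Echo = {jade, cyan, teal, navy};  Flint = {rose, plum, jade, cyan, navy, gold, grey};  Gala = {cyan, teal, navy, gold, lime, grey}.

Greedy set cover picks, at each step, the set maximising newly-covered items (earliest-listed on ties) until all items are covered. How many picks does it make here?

Greedy: pick Flint (covers 7 new) → pick Atlas (covers 2 new) → pick Comet (covers 1 new). Total picks: 3.
(The true minimum cover uses only 2 sets, so greedy is not optimal here.)

3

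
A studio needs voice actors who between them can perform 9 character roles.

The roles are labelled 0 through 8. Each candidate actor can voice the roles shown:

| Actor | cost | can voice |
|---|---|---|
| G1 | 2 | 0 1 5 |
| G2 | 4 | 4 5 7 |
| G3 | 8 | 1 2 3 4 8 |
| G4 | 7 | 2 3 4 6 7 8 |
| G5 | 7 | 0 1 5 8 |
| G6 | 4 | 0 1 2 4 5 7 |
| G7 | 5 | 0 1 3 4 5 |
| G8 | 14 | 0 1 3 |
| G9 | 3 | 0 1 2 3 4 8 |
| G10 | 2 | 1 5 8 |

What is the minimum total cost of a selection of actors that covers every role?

G1, G4 together cover every role (G1 ∪ G4 = {0, 1, 2, 3, 4, 5, 6, 7, 8}); total cost 2 + 7 = 9.
The greedy pick G9, G1, G4 costs 12; no covering selection beats 9.

9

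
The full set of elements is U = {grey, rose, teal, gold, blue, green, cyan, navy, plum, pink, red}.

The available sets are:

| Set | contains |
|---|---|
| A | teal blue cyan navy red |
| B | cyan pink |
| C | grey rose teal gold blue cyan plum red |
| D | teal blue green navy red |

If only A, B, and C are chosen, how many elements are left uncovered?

1

Union of A, B, C = {grey, rose, teal, gold, blue, cyan, navy, plum, pink, red}.
Not covered: green — 1 element.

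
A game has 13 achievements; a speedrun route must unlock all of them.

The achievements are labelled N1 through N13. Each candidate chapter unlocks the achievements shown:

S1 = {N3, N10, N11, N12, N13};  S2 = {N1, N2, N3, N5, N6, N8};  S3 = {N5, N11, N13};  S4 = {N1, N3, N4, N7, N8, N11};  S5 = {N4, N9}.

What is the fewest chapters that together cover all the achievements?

4

S1 and S2 and S4 and S5 together: S1 ∪ S2 ∪ S4 ∪ S5 = {N1, N2, N3, N4, N5, N6, N7, N8, N9, N10, N11, N12, N13} — every achievement is covered.
Only S4 contains N7, so S4 is forced; the remaining 7 achievements need at least 3 more chapters (each remaining chapter adds at most 3) — so at least 4 chapters are needed, and 4 is optimal.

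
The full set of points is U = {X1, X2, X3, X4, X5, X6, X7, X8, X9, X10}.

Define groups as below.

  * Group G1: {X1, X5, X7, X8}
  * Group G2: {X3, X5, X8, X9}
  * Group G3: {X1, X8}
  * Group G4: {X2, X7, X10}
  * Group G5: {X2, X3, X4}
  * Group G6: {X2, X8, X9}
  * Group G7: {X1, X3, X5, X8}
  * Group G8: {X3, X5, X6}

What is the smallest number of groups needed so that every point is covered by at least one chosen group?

G2 and G3 and G4 and G5 and G8 together: G2 ∪ G3 ∪ G4 ∪ G5 ∪ G8 = {X1, X2, X3, X4, X5, X6, X7, X8, X9, X10} — every point is covered.
No 4 of the 8 groups cover everything (all 70 combinations miss at least one point), so 5 is optimal.

5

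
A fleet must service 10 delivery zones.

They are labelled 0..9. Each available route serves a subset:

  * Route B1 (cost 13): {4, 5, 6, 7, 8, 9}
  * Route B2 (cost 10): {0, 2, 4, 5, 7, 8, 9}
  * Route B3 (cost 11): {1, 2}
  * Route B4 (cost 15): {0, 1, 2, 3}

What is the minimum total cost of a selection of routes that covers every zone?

B1, B4 together cover every zone (B1 ∪ B4 = {0, 1, 2, 3, 4, 5, 6, 7, 8, 9}); total cost 13 + 15 = 28.
The greedy pick B2, B4, B1 costs 38; no covering selection beats 28.

28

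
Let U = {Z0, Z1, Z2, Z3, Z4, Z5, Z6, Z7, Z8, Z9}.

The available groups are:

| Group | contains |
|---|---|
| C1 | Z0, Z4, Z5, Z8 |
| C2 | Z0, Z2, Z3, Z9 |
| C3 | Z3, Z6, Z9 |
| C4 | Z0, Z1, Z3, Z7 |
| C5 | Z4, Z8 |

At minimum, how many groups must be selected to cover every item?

4

C1 and C2 and C3 and C4 together: C1 ∪ C2 ∪ C3 ∪ C4 = {Z0, Z1, Z2, Z3, Z4, Z5, Z6, Z7, Z8, Z9} — every item is covered.
No 3 of the 5 groups cover everything (all 10 combinations miss at least one item), so 4 is optimal.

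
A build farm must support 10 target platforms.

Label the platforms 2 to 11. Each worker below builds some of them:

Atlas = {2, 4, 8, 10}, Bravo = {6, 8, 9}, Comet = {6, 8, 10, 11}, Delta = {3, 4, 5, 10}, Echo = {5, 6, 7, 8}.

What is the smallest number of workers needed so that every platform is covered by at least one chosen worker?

5

Atlas and Bravo and Comet and Delta and Echo together: Atlas ∪ Bravo ∪ Comet ∪ Delta ∪ Echo = {2, 3, 4, 5, 6, 7, 8, 9, 10, 11} — every platform is covered.
No 4 of the 5 workers cover everything (all 5 combinations miss at least one platform), so 5 is optimal.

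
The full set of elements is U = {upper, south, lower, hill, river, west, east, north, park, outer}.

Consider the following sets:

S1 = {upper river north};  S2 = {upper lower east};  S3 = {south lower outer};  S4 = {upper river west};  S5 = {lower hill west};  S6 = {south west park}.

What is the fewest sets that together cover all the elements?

S1, S2, S3, S5, and S6 cover everything between them: the union {upper, south, lower, hill, river, west, east, north, park, outer} is all of U.
No 4 of the 6 sets cover everything (all 15 combinations miss at least one element), so 5 is optimal.

5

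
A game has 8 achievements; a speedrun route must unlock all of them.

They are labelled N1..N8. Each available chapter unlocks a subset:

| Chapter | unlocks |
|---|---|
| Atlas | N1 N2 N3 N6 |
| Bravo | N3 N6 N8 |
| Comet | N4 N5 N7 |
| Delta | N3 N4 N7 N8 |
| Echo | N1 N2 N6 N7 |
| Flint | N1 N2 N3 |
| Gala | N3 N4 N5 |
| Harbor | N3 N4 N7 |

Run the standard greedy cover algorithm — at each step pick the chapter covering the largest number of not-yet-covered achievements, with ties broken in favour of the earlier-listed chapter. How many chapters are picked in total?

3

Greedy: pick Atlas (covers 4 new) → pick Comet (covers 3 new) → pick Bravo (covers 1 new). Total picks: 3.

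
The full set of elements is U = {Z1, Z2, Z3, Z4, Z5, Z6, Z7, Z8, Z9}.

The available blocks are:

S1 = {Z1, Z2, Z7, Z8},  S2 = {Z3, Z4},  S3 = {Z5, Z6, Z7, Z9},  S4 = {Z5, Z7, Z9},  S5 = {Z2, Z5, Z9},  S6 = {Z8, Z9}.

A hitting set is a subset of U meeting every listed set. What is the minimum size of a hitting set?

3

The 3 elements {Z3, Z8, Z9} hit every block.
No choice of 2 elements meets every block, so 3 is the minimum.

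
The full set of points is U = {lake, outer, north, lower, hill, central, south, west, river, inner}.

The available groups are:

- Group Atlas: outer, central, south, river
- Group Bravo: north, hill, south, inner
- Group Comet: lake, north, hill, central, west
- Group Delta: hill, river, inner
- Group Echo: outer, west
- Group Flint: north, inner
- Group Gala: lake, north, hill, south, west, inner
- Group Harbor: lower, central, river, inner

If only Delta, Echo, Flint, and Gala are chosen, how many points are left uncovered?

Union of Delta, Echo, Flint, Gala = {lake, outer, north, hill, south, west, river, inner}.
Not covered: lower, central — 2 points.

2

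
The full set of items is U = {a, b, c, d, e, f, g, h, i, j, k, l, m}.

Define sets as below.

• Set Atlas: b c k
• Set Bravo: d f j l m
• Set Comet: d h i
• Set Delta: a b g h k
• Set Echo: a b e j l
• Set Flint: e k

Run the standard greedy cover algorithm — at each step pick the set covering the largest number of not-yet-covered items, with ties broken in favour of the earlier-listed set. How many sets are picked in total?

5

Greedy: pick Bravo (covers 5 new) → pick Delta (covers 5 new) → pick Atlas (covers 1 new) → pick Comet (covers 1 new) → pick Echo (covers 1 new). Total picks: 5.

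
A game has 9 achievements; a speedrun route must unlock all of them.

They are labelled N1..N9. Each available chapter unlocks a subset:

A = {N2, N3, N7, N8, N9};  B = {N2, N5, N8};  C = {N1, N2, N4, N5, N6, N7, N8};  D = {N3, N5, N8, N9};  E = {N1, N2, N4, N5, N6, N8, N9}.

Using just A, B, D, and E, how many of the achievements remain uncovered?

0

Union of A, B, D, E = {N1, N2, N3, N4, N5, N6, N7, N8, N9} — that's every achievement, so 0 are uncovered.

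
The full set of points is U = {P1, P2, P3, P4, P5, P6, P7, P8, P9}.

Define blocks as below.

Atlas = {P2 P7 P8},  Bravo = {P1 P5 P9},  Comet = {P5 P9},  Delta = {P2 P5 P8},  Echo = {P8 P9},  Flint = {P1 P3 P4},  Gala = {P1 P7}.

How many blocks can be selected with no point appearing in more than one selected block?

3

Atlas, Comet, Flint are pairwise disjoint (Atlas={P2,P7,P8}; Comet={P5,P9}; Flint={P1,P3,P4}).
Every remaining block overlaps one of these, and no 4 of the listed blocks are pairwise disjoint, so 3 is the maximum.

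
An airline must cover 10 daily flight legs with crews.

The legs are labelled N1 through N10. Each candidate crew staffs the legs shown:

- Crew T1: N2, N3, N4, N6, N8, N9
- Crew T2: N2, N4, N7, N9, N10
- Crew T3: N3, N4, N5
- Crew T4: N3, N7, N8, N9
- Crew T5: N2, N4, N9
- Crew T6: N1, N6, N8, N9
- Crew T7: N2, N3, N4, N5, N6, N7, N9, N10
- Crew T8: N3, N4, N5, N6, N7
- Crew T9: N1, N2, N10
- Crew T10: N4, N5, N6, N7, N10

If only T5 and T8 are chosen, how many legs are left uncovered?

3

Union of T5, T8 = {N2, N3, N4, N5, N6, N7, N9}.
Not covered: N1, N8, N10 — 3 legs.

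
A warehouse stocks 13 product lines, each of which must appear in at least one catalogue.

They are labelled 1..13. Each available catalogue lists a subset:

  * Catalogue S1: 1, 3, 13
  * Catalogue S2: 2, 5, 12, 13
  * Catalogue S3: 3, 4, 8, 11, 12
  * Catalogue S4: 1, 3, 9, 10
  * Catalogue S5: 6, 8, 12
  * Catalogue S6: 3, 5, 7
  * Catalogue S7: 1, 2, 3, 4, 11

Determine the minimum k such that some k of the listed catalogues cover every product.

Take {S2, S4, S5, S6, S7}. Their union is {1, 2, 3, 4, 5, 6, 7, 8, 9, 10, 11, 12, 13}, which is all 13 products.
No 4 of the 7 catalogues cover everything (all 35 combinations miss at least one product), so 5 is optimal.

5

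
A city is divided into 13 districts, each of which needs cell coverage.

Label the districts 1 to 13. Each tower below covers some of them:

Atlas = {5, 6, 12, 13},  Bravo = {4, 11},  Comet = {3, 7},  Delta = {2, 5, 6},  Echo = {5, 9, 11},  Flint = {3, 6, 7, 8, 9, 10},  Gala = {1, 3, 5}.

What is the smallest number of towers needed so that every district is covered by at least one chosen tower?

5

Take {Atlas, Bravo, Delta, Flint, Gala}. Their union is {1, 2, 3, 4, 5, 6, 7, 8, 9, 10, 11, 12, 13}, which is all 13 districts.
No 4 of the 7 towers cover everything (all 35 combinations miss at least one district), so 5 is optimal.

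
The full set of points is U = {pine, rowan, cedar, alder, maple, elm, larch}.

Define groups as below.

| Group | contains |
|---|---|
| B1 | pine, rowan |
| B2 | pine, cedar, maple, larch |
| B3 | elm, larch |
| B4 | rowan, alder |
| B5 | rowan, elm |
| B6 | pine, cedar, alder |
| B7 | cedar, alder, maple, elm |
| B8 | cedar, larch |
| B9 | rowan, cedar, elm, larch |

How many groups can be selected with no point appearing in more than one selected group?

B2, B5 are pairwise disjoint (B2={pine,cedar,maple,larch}; B5={rowan,elm}).
Every remaining group overlaps one of these, and no 3 of the listed groups are pairwise disjoint, so 2 is the maximum.

2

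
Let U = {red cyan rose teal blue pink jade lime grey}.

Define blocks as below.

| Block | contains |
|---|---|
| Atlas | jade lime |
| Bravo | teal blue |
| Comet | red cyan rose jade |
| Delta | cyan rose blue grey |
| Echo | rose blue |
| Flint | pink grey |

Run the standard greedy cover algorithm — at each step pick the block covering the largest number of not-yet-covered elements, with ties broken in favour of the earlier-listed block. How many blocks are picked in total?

Greedy: pick Comet (covers 4 new) → pick Bravo (covers 2 new) → pick Flint (covers 2 new) → pick Atlas (covers 1 new). Total picks: 4.

4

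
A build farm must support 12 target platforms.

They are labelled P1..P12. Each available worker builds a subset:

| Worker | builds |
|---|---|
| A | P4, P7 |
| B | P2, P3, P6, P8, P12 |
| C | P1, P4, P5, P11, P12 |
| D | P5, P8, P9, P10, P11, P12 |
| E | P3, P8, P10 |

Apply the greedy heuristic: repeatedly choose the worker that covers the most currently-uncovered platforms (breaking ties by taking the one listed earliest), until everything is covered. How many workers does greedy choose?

Greedy: pick D (covers 6 new) → pick B (covers 3 new) → pick A (covers 2 new) → pick C (covers 1 new). Total picks: 4.

4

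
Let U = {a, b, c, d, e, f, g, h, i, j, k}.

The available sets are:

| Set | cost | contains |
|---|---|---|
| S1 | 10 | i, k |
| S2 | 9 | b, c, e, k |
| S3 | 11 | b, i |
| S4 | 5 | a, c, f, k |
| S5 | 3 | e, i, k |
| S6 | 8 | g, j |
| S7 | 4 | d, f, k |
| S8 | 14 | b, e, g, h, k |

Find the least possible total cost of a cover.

34

S4, S5, S6, S7, S8 together cover every item (S4 ∪ S5 ∪ S6 ∪ S7 ∪ S8 = {a, b, c, d, e, f, g, h, i, j, k}); total cost 5 + 3 + 8 + 4 + 14 = 34.
No covering selection has total cost below 34.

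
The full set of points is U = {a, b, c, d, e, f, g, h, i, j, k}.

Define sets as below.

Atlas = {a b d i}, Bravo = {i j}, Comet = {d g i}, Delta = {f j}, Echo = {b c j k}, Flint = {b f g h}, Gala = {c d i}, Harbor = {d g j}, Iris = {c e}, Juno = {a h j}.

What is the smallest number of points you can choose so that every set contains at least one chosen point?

Take T = {d, e, h, j}. Each listed set contains at least one of these, so T is a hitting set of size 4.
No choice of 3 points meets every set, so 4 is the minimum.

4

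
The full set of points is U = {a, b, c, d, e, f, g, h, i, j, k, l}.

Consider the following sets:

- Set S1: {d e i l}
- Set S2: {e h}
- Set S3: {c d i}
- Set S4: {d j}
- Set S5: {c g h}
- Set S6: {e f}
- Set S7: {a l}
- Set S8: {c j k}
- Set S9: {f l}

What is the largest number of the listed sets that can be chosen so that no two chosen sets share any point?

4

S4, S5, S6, S7 are pairwise disjoint (S4={d,j}; S5={c,g,h}; S6={e,f}; S7={a,l}).
Every remaining set overlaps one of these, and no 5 of the listed sets are pairwise disjoint, so 4 is the maximum.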